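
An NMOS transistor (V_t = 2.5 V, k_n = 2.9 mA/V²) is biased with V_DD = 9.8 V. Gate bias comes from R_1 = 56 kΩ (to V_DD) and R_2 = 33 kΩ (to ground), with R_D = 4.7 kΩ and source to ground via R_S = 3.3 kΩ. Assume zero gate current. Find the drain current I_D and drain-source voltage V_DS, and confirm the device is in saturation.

V_G = V_DD·R_2/(R_1+R_2) = 9.8×33/89 = 3.63 V.
Assume saturation: I_D = (k_n/2)(V_GS − V_t)² with V_GS = V_G − I_D·R_S = 3.63 − 3.3·I_D.
Substituting gives 15.8·I_D² − 11.8·I_D + 1.86 = 0, with roots I_D = 0.224 or 0.526 mA.
The root I_D = 0.526 mA gives V_GS = 1.9 V ≤ V_t, so take I_D = 0.224 mA.
Then V_GS = 2.89 V and V_DS = V_DD − I_D(R_D+R_S) = 9.8 − 0.224×8 = 8.01 V.
Saturation requires V_DS ≥ V_GS − V_t = 0.393 V; 8.01 ≥ 0.393 ✓.

I_D ≈ 0.22 mA, V_DS ≈ 8 V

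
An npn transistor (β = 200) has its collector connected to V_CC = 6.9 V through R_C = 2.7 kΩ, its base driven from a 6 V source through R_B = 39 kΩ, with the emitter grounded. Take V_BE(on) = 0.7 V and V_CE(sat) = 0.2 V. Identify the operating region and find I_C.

Assume active: I_B = (6 − 0.7)/39 = 0.136 mA, giving I_C = β·I_B = 27.2 mA.
But then V_CE = 6.9 − 27.2×2.7 = -66.5 V < V_CE(sat) = 0.2 V — impossible in the active region.
So the transistor is saturated. With V_CE = 0.2 V, I_C = (V_CC − 0.2)/R_C = 6.7/2.7 = 2.48 mA.
Check: β·I_B = 27.2 mA > I_C = 2.48 mA, confirming saturation.

saturation; I_C ≈ 2.5 mA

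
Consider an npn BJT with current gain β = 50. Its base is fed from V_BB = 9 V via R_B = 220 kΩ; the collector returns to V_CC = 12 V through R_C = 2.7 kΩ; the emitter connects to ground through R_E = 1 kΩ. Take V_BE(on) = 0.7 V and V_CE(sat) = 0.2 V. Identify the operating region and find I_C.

active; I_C ≈ 1.5 mA

Assume active. Base-emitter loop: I_B = (V_BB − V_BE)/(R_B + (β+1)R_E) = (9 − 0.7)/(220 + 51×1) = 0.0306 mA.
I_C = β·I_B = 50×0.0306 = 1.53 mA.
V_CE = V_CC − I_C·R_C − I_E·R_E = 12 − 1.53×2.7 − 1.56×1 = 6.3 V > V_CE(sat), so the active-region assumption holds.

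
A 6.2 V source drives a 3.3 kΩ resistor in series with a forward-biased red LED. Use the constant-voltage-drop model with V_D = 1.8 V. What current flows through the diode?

KVL around the loop: 6.2 = V_D + I·R = 1.8 + I × 3.3 kΩ.
So I = (6.2 − 1.8) / 3.3 kΩ = 4.4 / 3.3 = 1.33 mA.

I ≈ 1.3 mA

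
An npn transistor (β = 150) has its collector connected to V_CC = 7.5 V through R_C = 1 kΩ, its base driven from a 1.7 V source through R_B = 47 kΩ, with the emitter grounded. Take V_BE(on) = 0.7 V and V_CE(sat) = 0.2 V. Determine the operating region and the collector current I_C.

active; I_C ≈ 3.2 mA

Assume active. Base-emitter loop: I_B = (V_BB − V_BE)/R_B = (1.7 − 0.7)/47 = 0.0213 mA.
I_C = β·I_B = 150×0.0213 = 3.19 mA.
V_CE = V_CC − I_C·R_C = 7.5 − 3.19×1 = 4.31 V > V_CE(sat), so the active-region assumption holds.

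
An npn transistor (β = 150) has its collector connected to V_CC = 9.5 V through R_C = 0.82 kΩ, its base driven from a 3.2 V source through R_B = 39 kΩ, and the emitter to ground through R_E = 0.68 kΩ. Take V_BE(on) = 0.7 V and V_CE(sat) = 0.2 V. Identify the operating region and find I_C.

Assume active. Base-emitter loop: I_B = (V_BB − V_BE)/(R_B + (β+1)R_E) = (3.2 − 0.7)/(39 + 151×0.68) = 0.0176 mA.
I_C = β·I_B = 150×0.0176 = 2.65 mA.
V_CE = V_CC − I_C·R_C − I_E·R_E = 9.5 − 2.65×0.82 − 2.66×0.68 = 5.52 V > V_CE(sat), so the active-region assumption holds.

active; I_C ≈ 2.6 mA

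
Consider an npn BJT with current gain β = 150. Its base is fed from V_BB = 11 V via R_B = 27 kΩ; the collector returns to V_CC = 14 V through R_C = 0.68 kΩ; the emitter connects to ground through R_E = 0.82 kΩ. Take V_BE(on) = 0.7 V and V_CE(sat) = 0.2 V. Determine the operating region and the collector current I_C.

Assume active: I_B = (11 − 0.7)/(27 + 151×0.82) = 0.0683 mA, I_C = β·I_B = 10.2 mA.
Then V_CE = 14 − 10.2×0.68 − 10.3×0.82 = -1.42 V < 0.2 V — the active assumption fails.
Re-solve with V_CE = 0.2 V. KCL at the emitter: V_E/R_E = (V_BB−0.7−V_E)/R_B + (V_CC−0.2−V_E)/R_C, giving V_E = 7.58 V.
I_C = (V_CC − 0.2 − V_E)/R_C = (13.8 − 7.58)/0.68 = 9.14 mA.
Check: I_B = (10.3 − 7.58)/27 = 0.101 mA, and β·I_B = 15.1 mA > I_C, confirming saturation.

saturation; I_C ≈ 9.1 mA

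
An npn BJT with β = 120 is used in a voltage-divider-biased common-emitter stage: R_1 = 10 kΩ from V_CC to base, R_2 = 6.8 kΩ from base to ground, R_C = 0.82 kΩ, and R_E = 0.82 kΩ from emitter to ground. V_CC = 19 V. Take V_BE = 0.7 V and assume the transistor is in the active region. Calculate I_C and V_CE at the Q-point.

I_C ≈ 8.1 mA, V_CE ≈ 5.6 V

Thevenize the base divider: V_Th = V_CC·R_2/(R_1+R_2) = 19×6.8/16.8 = 7.69 V, R_Th = R_1‖R_2 = 4.05 kΩ.
Base-emitter loop: V_Th = I_B·R_Th + V_BE + (β+1)I_B·R_E, so I_B = (7.69 − 0.7) / (4.05 + 121×0.82) = 0.0677 mA.
I_C = β·I_B = 120×0.0677 = 8.12 mA, and I_E = (β+1)I_B = 8.19 mA.
V_CE = V_CC − I_C·R_C − I_E·R_E = 19 − 8.12×0.82 − 8.19×0.82 = 5.62 V.
V_CE = 5.62 V > 0.2 V confirms active-region operation.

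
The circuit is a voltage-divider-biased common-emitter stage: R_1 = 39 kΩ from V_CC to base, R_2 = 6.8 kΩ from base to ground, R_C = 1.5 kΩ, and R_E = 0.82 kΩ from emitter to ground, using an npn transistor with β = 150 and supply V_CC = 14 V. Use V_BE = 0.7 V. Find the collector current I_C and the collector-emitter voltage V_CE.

I_C ≈ 1.6 mA, V_CE ≈ 10 V

Thevenize the base divider: V_Th = V_CC·R_2/(R_1+R_2) = 14×6.8/45.8 = 2.08 V, R_Th = R_1‖R_2 = 5.79 kΩ.
Base-emitter loop: V_Th = I_B·R_Th + V_BE + (β+1)I_B·R_E, so I_B = (2.08 − 0.7) / (5.79 + 151×0.82) = 0.0106 mA.
I_C = β·I_B = 150×0.0106 = 1.6 mA, and I_E = (β+1)I_B = 1.61 mA.
V_CE = V_CC − I_C·R_C − I_E·R_E = 14 − 1.6×1.5 − 1.61×0.82 = 10.3 V.
V_CE = 10.3 V > 0.2 V confirms active-region operation.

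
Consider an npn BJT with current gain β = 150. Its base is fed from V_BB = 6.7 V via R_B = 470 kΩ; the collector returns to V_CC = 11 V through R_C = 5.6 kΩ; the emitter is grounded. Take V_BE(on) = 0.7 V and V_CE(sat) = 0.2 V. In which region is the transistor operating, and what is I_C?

active; I_C ≈ 1.9 mA

Assume active. Base-emitter loop: I_B = (V_BB − V_BE)/R_B = (6.7 − 0.7)/470 = 0.0128 mA.
I_C = β·I_B = 150×0.0128 = 1.91 mA.
V_CE = V_CC − I_C·R_C = 11 − 1.91×5.6 = 0.277 V > V_CE(sat), so the active-region assumption holds.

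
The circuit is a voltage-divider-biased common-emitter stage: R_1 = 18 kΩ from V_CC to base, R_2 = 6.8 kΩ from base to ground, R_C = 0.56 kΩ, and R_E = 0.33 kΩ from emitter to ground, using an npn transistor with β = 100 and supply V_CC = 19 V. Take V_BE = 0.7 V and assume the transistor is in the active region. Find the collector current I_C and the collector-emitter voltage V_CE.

Thevenize the base divider: V_Th = V_CC·R_2/(R_1+R_2) = 19×6.8/24.8 = 5.21 V, R_Th = R_1‖R_2 = 4.94 kΩ.
Base-emitter loop: V_Th = I_B·R_Th + V_BE + (β+1)I_B·R_E, so I_B = (5.21 − 0.7) / (4.94 + 101×0.33) = 0.118 mA.
I_C = β·I_B = 100×0.118 = 11.8 mA, and I_E = (β+1)I_B = 11.9 mA.
V_CE = V_CC − I_C·R_C − I_E·R_E = 19 − 11.8×0.56 − 11.9×0.33 = 8.47 V.
V_CE = 8.47 V > 0.2 V confirms active-region operation.

I_C ≈ 12 mA, V_CE ≈ 8.5 V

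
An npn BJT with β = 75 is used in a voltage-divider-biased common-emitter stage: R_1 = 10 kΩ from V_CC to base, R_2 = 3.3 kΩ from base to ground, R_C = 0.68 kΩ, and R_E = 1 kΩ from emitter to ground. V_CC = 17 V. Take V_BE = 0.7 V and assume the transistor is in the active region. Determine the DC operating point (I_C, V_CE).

Thevenize the base divider: V_Th = V_CC·R_2/(R_1+R_2) = 17×3.3/13.3 = 4.22 V, R_Th = R_1‖R_2 = 2.48 kΩ.
Base-emitter loop: V_Th = I_B·R_Th + V_BE + (β+1)I_B·R_E, so I_B = (4.22 − 0.7) / (2.48 + 76×1) = 0.0448 mA.
I_C = β·I_B = 75×0.0448 = 3.36 mA, and I_E = (β+1)I_B = 3.41 mA.
V_CE = V_CC − I_C·R_C − I_E·R_E = 17 − 3.36×0.68 − 3.41×1 = 11.3 V.
V_CE = 11.3 V > 0.2 V confirms active-region operation.

I_C ≈ 3.4 mA, V_CE ≈ 11 V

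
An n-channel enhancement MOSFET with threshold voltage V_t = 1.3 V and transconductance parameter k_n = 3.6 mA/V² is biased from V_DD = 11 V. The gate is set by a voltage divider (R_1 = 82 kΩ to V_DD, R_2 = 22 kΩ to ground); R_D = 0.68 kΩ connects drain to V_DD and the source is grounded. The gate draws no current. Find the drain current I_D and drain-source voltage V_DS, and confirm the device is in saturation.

I_D ≈ 1.9 mA, V_DS ≈ 9.7 V

V_G = V_DD·R_2/(R_1+R_2) = 11×22/104 = 2.33 V. With the source grounded, V_GS = V_G = 2.33 V.
Assume saturation: I_D = (k_n/2)(V_GS − V_t)² = (3.6/2)×(2.33 − 1.3)² = 1.8×1.03² = 1.9 mA.
V_DS = V_DD − I_D·R_D = 11 − 1.9×0.68 = 9.71 V.
Saturation requires V_DS ≥ V_GS − V_t = 1.03 V; 9.71 ≥ 1.03 ✓.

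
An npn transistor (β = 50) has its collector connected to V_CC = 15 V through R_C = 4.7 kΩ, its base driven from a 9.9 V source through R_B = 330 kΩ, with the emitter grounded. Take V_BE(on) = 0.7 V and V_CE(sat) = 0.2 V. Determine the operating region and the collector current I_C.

active; I_C ≈ 1.4 mA

Assume active. Base-emitter loop: I_B = (V_BB − V_BE)/R_B = (9.9 − 0.7)/330 = 0.0279 mA.
I_C = β·I_B = 50×0.0279 = 1.39 mA.
V_CE = V_CC − I_C·R_C = 15 − 1.39×4.7 = 8.45 V > V_CE(sat), so the active-region assumption holds.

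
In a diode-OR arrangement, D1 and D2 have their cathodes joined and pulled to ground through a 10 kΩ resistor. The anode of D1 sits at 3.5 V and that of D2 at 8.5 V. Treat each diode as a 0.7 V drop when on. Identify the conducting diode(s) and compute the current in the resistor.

Only D2 conducts; I_R ≈ 0.78 mA

Assume both conduct. Then node N would need to be at both 3.5−0.7 = 2.8 V and 8.5−0.7 = 7.8 V, which is impossible.
Assume only D2 conducts: V_N = 8.5 − 0.7 = 7.8 V, so I_R = 7.8/10 = 0.78 mA.
Check D1: its anode-to-cathode voltage is 3.5 − 7.8 = -4.3 V < 0.7 V, so it is off. The assumption is consistent.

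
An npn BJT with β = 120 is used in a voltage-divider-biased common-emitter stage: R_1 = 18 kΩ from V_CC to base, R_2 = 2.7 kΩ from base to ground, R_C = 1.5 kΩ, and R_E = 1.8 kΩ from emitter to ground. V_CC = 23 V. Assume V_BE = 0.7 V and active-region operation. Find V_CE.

Thevenize the base divider: V_Th = V_CC·R_2/(R_1+R_2) = 23×2.7/20.7 = 3 V, R_Th = R_1‖R_2 = 2.35 kΩ.
Base-emitter loop: V_Th = I_B·R_Th + V_BE + (β+1)I_B·R_E, so I_B = (3 − 0.7) / (2.35 + 121×1.8) = 0.0104 mA.
I_C = β·I_B = 120×0.0104 = 1.25 mA, and I_E = (β+1)I_B = 1.26 mA.
V_CE = V_CC − I_C·R_C − I_E·R_E = 23 − 1.25×1.5 − 1.26×1.8 = 18.8 V.
V_CE = 18.8 V > 0.2 V confirms active-region operation.

V_CE ≈ 19 V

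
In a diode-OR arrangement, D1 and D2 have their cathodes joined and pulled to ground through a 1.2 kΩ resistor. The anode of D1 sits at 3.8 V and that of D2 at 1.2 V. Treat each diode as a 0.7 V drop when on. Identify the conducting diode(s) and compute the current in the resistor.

Assume both conduct. Then node N would need to be at both 3.8−0.7 = 3.1 V and 1.2−0.7 = 0.5 V, which is impossible.
Assume only D1 conducts: V_N = 3.8 − 0.7 = 3.1 V, so I_R = 3.1/1.2 = 2.58 mA.
Check D2: its anode-to-cathode voltage is 1.2 − 3.1 = -1.9 V < 0.7 V, so it is off. The assumption is consistent.

Only D1 conducts; I_R ≈ 2.6 mA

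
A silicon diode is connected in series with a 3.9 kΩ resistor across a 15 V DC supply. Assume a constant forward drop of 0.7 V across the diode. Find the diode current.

KVL around the loop: 15 = V_D + I·R = 0.7 + I × 3.9 kΩ.
So I = (15 − 0.7) / 3.9 kΩ = 14.3 / 3.9 = 3.67 mA.

I ≈ 3.7 mA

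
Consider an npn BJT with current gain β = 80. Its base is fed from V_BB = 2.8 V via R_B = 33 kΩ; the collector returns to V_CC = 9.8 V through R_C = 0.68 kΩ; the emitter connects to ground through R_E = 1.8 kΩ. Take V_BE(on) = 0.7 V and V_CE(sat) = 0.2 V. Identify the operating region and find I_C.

Assume active. Base-emitter loop: I_B = (V_BB − V_BE)/(R_B + (β+1)R_E) = (2.8 − 0.7)/(33 + 81×1.8) = 0.0117 mA.
I_C = β·I_B = 80×0.0117 = 0.94 mA.
V_CE = V_CC − I_C·R_C − I_E·R_E = 9.8 − 0.94×0.68 − 0.951×1.8 = 7.45 V > V_CE(sat), so the active-region assumption holds.

active; I_C ≈ 0.94 mA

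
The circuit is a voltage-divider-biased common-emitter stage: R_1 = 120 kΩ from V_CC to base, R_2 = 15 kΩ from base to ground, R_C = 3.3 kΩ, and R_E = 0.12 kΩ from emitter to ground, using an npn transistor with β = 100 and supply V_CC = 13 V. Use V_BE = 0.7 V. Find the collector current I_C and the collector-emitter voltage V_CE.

Thevenize the base divider: V_Th = V_CC·R_2/(R_1+R_2) = 13×15/135 = 1.44 V, R_Th = R_1‖R_2 = 13.3 kΩ.
Base-emitter loop: V_Th = I_B·R_Th + V_BE + (β+1)I_B·R_E, so I_B = (1.44 − 0.7) / (13.3 + 101×0.12) = 0.0292 mA.
I_C = β·I_B = 100×0.0292 = 2.92 mA, and I_E = (β+1)I_B = 2.95 mA.
V_CE = V_CC − I_C·R_C − I_E·R_E = 13 − 2.92×3.3 − 2.95×0.12 = 2.99 V.
V_CE = 2.99 V > 0.2 V confirms active-region operation.

I_C ≈ 2.9 mA, V_CE ≈ 3 V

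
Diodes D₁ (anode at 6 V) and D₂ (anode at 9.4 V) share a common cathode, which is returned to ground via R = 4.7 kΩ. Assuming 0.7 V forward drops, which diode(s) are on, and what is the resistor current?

Assume both conduct. Then node N would need to be at both 6−0.7 = 5.3 V and 9.4−0.7 = 8.7 V, which is impossible.
Assume only D₂ conducts: V_N = 9.4 − 0.7 = 8.7 V, so I_R = 8.7/4.7 = 1.85 mA.
Check D₁: its anode-to-cathode voltage is 6 − 8.7 = -2.7 V < 0.7 V, so it is off. The assumption is consistent.

Only D₂ conducts; I_R ≈ 1.9 mA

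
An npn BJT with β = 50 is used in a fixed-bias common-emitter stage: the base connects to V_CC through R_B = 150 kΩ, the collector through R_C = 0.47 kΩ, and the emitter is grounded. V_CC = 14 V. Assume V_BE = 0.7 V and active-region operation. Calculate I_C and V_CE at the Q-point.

I_C ≈ 4.4 mA, V_CE ≈ 12 V

Base loop: V_CC = I_B·R_B + V_BE, so I_B = (14 − 0.7)/150 kΩ = 0.0887 mA.
In the active region I_C = β·I_B = 50 × 0.0887 = 4.43 mA.
Collector loop: V_CE = V_CC − I_C·R_C = 14 − 4.43×0.47 = 11.9 V.
Since V_CE = 11.9 V > V_CE(sat) ≈ 0.2 V, the transistor is in the active region as assumed.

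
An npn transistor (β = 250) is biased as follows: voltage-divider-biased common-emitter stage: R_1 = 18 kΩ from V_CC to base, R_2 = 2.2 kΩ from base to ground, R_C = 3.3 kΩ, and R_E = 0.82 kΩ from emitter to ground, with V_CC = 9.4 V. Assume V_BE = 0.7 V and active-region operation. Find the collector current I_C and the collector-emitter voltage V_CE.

Thevenize the base divider: V_Th = V_CC·R_2/(R_1+R_2) = 9.4×2.2/20.2 = 1.02 V, R_Th = R_1‖R_2 = 1.96 kΩ.
Base-emitter loop: V_Th = I_B·R_Th + V_BE + (β+1)I_B·R_E, so I_B = (1.02 − 0.7) / (1.96 + 251×0.82) = 0.00156 mA.
I_C = β·I_B = 250×0.00156 = 0.39 mA, and I_E = (β+1)I_B = 0.391 mA.
V_CE = V_CC − I_C·R_C − I_E·R_E = 9.4 − 0.39×3.3 − 0.391×0.82 = 7.79 V.
V_CE = 7.79 V > 0.2 V confirms active-region operation.

I_C ≈ 0.39 mA, V_CE ≈ 7.8 V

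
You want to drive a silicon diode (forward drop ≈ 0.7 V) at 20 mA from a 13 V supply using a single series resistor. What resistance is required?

The resistor drops V_S − V_D = 13 − 0.7 = 12.3 V at 20 mA.
R = 12.3 V / 20 mA = 0.615 kΩ.

R ≈ 0.61 kΩ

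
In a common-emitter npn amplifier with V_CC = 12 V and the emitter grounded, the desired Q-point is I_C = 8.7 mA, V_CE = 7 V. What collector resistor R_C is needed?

Collector loop: V_CC = I_C·R_C + V_CE.
R_C = (V_CC − V_CE)/I_C = (12 − 7)/8.7 = 0.575 kΩ.

R_C ≈ 0.57 kΩ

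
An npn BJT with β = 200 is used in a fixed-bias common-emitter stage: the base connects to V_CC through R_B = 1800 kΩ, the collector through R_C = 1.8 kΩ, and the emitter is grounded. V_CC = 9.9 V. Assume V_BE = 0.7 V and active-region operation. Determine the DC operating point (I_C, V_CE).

I_C ≈ 1 mA, V_CE ≈ 8.1 V

Base loop: V_CC = I_B·R_B + V_BE, so I_B = (9.9 − 0.7)/1800 kΩ = 0.00511 mA.
In the active region I_C = β·I_B = 200 × 0.00511 = 1.02 mA.
Collector loop: V_CE = V_CC − I_C·R_C = 9.9 − 1.02×1.8 = 8.06 V.
Since V_CE = 8.06 V > V_CE(sat) ≈ 0.2 V, the transistor is in the active region as assumed.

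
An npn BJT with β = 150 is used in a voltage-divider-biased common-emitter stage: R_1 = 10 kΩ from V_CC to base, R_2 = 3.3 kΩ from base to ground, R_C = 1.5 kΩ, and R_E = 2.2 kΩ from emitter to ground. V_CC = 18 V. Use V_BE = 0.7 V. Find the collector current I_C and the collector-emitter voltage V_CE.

Thevenize the base divider: V_Th = V_CC·R_2/(R_1+R_2) = 18×3.3/13.3 = 4.47 V, R_Th = R_1‖R_2 = 2.48 kΩ.
Base-emitter loop: V_Th = I_B·R_Th + V_BE + (β+1)I_B·R_E, so I_B = (4.47 − 0.7) / (2.48 + 151×2.2) = 0.0113 mA.
I_C = β·I_B = 150×0.0113 = 1.69 mA, and I_E = (β+1)I_B = 1.7 mA.
V_CE = V_CC − I_C·R_C − I_E·R_E = 18 − 1.69×1.5 − 1.7×2.2 = 11.7 V.
V_CE = 11.7 V > 0.2 V confirms active-region operation.

I_C ≈ 1.7 mA, V_CE ≈ 12 V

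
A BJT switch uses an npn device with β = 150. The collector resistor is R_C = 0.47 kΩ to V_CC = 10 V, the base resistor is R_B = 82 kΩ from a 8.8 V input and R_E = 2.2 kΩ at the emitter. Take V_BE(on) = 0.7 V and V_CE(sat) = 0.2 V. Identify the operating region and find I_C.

Assume active. Base-emitter loop: I_B = (V_BB − V_BE)/(R_B + (β+1)R_E) = (8.8 − 0.7)/(82 + 151×2.2) = 0.0196 mA.
I_C = β·I_B = 150×0.0196 = 2.93 mA.
V_CE = V_CC − I_C·R_C − I_E·R_E = 10 − 2.93×0.47 − 2.95×2.2 = 2.12 V > V_CE(sat), so the active-region assumption holds.

active; I_C ≈ 2.9 mA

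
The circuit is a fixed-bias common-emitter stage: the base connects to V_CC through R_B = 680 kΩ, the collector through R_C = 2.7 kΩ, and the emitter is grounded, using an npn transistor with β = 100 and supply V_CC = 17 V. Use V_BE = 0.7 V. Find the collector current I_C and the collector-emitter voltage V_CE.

Base loop: V_CC = I_B·R_B + V_BE, so I_B = (17 − 0.7)/680 kΩ = 0.024 mA.
In the active region I_C = β·I_B = 100 × 0.024 = 2.4 mA.
Collector loop: V_CE = V_CC − I_C·R_C = 17 − 2.4×2.7 = 10.5 V.
Since V_CE = 10.5 V > V_CE(sat) ≈ 0.2 V, the transistor is in the active region as assumed.

I_C ≈ 2.4 mA, V_CE ≈ 11 V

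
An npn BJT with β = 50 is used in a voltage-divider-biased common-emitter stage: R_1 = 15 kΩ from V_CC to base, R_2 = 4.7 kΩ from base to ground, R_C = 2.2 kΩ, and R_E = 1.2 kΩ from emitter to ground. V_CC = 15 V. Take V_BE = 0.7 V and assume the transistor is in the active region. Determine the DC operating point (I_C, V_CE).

Thevenize the base divider: V_Th = V_CC·R_2/(R_1+R_2) = 15×4.7/19.7 = 3.58 V, R_Th = R_1‖R_2 = 3.58 kΩ.
Base-emitter loop: V_Th = I_B·R_Th + V_BE + (β+1)I_B·R_E, so I_B = (3.58 − 0.7) / (3.58 + 51×1.2) = 0.0444 mA.
I_C = β·I_B = 50×0.0444 = 2.22 mA, and I_E = (β+1)I_B = 2.27 mA.
V_CE = V_CC − I_C·R_C − I_E·R_E = 15 − 2.22×2.2 − 2.27×1.2 = 7.39 V.
V_CE = 7.39 V > 0.2 V confirms active-region operation.

I_C ≈ 2.2 mA, V_CE ≈ 7.4 V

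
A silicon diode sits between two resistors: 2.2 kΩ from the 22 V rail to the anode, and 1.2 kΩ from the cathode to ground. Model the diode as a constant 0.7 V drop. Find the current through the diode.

The two resistors are in series with the diode, so KVL gives 22 = I·2.2 + 0.7 + I·1.2.
I = (22 − 0.7) / (2.2 + 1.2) kΩ = 21.3 / 3.4 = 6.26 mA.

I ≈ 6.3 mA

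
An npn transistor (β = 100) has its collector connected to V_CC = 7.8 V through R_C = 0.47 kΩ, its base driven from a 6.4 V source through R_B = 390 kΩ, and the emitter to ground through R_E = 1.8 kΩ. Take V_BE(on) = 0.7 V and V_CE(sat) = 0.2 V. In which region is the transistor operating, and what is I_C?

active; I_C ≈ 1 mA

Assume active. Base-emitter loop: I_B = (V_BB − V_BE)/(R_B + (β+1)R_E) = (6.4 − 0.7)/(390 + 101×1.8) = 0.00997 mA.
I_C = β·I_B = 100×0.00997 = 0.997 mA.
V_CE = V_CC − I_C·R_C − I_E·R_E = 7.8 − 0.997×0.47 − 1.01×1.8 = 5.52 V > V_CE(sat), so the active-region assumption holds.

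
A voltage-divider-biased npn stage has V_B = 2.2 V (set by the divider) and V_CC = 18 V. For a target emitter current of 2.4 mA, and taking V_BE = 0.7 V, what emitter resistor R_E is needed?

V_E = V_B − V_BE = 2.2 − 0.7 = 1.5 V.
R_E = V_E / I_E = 1.5 / 2.4 = 0.625 kΩ.

R_E ≈ 0.63 kΩ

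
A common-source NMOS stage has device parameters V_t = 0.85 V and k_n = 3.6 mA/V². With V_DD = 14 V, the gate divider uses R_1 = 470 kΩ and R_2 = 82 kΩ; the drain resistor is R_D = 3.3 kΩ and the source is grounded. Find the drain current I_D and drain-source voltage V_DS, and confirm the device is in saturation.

V_G = V_DD·R_2/(R_1+R_2) = 14×82/552 = 2.08 V. With the source grounded, V_GS = V_G = 2.08 V.
Assume saturation: I_D = (k_n/2)(V_GS − V_t)² = (3.6/2)×(2.08 − 0.85)² = 1.8×1.23² = 2.72 mA.
V_DS = V_DD − I_D·R_D = 14 − 2.72×3.3 = 5.02 V.
Saturation requires V_DS ≥ V_GS − V_t = 1.23 V; 5.02 ≥ 1.23 ✓.

I_D ≈ 2.7 mA, V_DS ≈ 5 V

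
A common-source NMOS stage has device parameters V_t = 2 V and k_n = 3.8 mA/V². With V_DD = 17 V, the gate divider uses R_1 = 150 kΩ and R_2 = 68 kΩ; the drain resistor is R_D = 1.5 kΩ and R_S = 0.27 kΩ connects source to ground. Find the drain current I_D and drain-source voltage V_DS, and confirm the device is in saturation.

I_D ≈ 5.8 mA, V_DS ≈ 6.8 V

V_G = V_DD·R_2/(R_1+R_2) = 17×68/218 = 5.3 V.
Assume saturation: I_D = (k_n/2)(V_GS − V_t)² with V_GS = V_G − I_D·R_S = 5.3 − 0.27·I_D.
Substituting gives 0.139·I_D² − 4.39·I_D + 20.7 = 0, with roots I_D = 5.78 or 25.9 mA.
The root I_D = 25.9 mA gives V_GS = -1.69 V ≤ V_t, so take I_D = 5.78 mA.
Then V_GS = 3.74 V and V_DS = V_DD − I_D(R_D+R_S) = 17 − 5.78×1.77 = 6.78 V.
Saturation requires V_DS ≥ V_GS − V_t = 1.74 V; 6.78 ≥ 1.74 ✓.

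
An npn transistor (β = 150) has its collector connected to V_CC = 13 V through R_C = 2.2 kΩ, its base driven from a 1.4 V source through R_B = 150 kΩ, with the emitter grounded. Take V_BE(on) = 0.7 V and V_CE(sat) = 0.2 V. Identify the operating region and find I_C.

Assume active. Base-emitter loop: I_B = (V_BB − V_BE)/R_B = (1.4 − 0.7)/150 = 0.00467 mA.
I_C = β·I_B = 150×0.00467 = 0.7 mA.
V_CE = V_CC − I_C·R_C = 13 − 0.7×2.2 = 11.5 V > V_CE(sat), so the active-region assumption holds.

active; I_C ≈ 0.7 mA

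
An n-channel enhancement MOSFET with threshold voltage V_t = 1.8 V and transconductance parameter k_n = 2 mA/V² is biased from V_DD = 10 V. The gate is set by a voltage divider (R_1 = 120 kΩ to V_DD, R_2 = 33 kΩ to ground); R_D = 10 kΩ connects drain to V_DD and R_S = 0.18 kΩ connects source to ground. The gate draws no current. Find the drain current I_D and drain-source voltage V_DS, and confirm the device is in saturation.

I_D ≈ 0.11 mA, V_DS ≈ 8.8 V

V_G = V_DD·R_2/(R_1+R_2) = 10×33/153 = 2.16 V.
Assume saturation: I_D = (k_n/2)(V_GS − V_t)² with V_GS = V_G − I_D·R_S = 2.16 − 0.18·I_D.
Substituting gives 0.0324·I_D² − 1.13·I_D + 0.127 = 0, with roots I_D = 0.113 or 34.7 mA.
The root I_D = 34.7 mA gives V_GS = -4.09 V ≤ V_t, so take I_D = 0.113 mA.
Then V_GS = 2.14 V and V_DS = V_DD − I_D(R_D+R_S) = 10 − 0.113×10.2 = 8.85 V.
Saturation requires V_DS ≥ V_GS − V_t = 0.336 V; 8.85 ≥ 0.336 ✓.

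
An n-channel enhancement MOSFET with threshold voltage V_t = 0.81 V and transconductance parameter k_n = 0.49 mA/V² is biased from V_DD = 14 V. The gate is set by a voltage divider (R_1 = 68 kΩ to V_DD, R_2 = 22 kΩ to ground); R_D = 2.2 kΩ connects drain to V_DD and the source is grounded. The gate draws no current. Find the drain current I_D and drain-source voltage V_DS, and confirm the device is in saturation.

I_D ≈ 1.7 mA, V_DS ≈ 10 V

V_G = V_DD·R_2/(R_1+R_2) = 14×22/90 = 3.42 V. With the source grounded, V_GS = V_G = 3.42 V.
Assume saturation: I_D = (k_n/2)(V_GS − V_t)² = (0.49/2)×(3.42 − 0.81)² = 0.245×2.61² = 1.67 mA.
V_DS = V_DD − I_D·R_D = 14 − 1.67×2.2 = 10.3 V.
Saturation requires V_DS ≥ V_GS − V_t = 2.61 V; 10.3 ≥ 2.61 ✓.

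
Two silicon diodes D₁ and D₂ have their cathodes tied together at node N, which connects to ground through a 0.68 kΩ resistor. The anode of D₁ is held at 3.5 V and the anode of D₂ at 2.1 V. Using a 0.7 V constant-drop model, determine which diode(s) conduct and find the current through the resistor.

Only D₁ conducts; I_R ≈ 4.1 mA

Assume both conduct. Then node N would need to be at both 3.5−0.7 = 2.8 V and 2.1−0.7 = 1.4 V, which is impossible.
Assume only D₁ conducts: V_N = 3.5 − 0.7 = 2.8 V, so I_R = 2.8/0.68 = 4.12 mA.
Check D₂: its anode-to-cathode voltage is 2.1 − 2.8 = -0.7 V < 0.7 V, so it is off. The assumption is consistent.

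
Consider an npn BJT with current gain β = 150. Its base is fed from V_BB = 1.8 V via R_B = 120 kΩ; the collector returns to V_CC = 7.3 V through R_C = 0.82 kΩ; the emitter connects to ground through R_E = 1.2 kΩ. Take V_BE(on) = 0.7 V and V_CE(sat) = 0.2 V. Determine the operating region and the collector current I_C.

active; I_C ≈ 0.55 mA

Assume active. Base-emitter loop: I_B = (V_BB − V_BE)/(R_B + (β+1)R_E) = (1.8 − 0.7)/(120 + 151×1.2) = 0.00365 mA.
I_C = β·I_B = 150×0.00365 = 0.548 mA.
V_CE = V_CC − I_C·R_C − I_E·R_E = 7.3 − 0.548×0.82 − 0.551×1.2 = 6.19 V > V_CE(sat), so the active-region assumption holds.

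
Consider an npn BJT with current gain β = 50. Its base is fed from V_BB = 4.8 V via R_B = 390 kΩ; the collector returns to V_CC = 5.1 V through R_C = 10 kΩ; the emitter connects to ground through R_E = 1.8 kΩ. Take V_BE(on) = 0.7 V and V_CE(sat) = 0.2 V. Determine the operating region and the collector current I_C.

Assume active: I_B = (4.8 − 0.7)/(390 + 51×1.8) = 0.00851 mA, I_C = β·I_B = 0.425 mA.
Then V_CE = 5.1 − 0.425×10 − 0.434×1.8 = 0.0639 V < 0.2 V — the active assumption fails.
Re-solve with V_CE = 0.2 V. KCL at the emitter: V_E/R_E = (V_BB−0.7−V_E)/R_B + (V_CC−0.2−V_E)/R_C, giving V_E = 0.761 V.
I_C = (V_CC − 0.2 − V_E)/R_C = (4.9 − 0.761)/10 = 0.414 mA.
Check: I_B = (4.1 − 0.761)/390 = 0.00856 mA, and β·I_B = 0.428 mA > I_C, confirming saturation.

saturation; I_C ≈ 0.41 mA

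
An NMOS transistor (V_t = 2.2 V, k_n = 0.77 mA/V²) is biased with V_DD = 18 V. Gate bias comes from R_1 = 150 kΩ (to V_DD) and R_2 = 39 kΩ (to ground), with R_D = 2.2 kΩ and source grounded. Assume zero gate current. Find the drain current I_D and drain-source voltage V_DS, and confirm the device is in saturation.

V_G = V_DD·R_2/(R_1+R_2) = 18×39/189 = 3.71 V. With the source grounded, V_GS = V_G = 3.71 V.
Assume saturation: I_D = (k_n/2)(V_GS − V_t)² = (0.77/2)×(3.71 − 2.2)² = 0.385×1.51² = 0.883 mA.
V_DS = V_DD − I_D·R_D = 18 − 0.883×2.2 = 16.1 V.
Saturation requires V_DS ≥ V_GS − V_t = 1.51 V; 16.1 ≥ 1.51 ✓.

I_D ≈ 0.88 mA, V_DS ≈ 16 V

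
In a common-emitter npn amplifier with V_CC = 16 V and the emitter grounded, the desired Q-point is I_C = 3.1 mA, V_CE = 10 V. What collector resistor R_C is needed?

R_C ≈ 1.9 kΩ

Collector loop: V_CC = I_C·R_C + V_CE.
R_C = (V_CC − V_CE)/I_C = (16 − 10)/3.1 = 1.94 kΩ.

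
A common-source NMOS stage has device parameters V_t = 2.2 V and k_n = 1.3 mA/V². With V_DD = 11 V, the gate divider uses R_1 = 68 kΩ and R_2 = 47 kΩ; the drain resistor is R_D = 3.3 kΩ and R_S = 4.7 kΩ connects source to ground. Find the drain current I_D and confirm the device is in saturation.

I_D ≈ 0.34 mA

V_G = V_DD·R_2/(R_1+R_2) = 11×47/115 = 4.5 V.
Assume saturation: I_D = (k_n/2)(V_GS − V_t)² with V_GS = V_G − I_D·R_S = 4.5 − 4.7·I_D.
Substituting gives 14.4·I_D² − 15·I_D + 3.43 = 0, with roots I_D = 0.336 or 0.711 mA.
The root I_D = 0.711 mA gives V_GS = 1.15 V ≤ V_t, so take I_D = 0.336 mA.
Then V_GS = 2.92 V and V_DS = V_DD − I_D(R_D+R_S) = 11 − 0.336×8 = 8.32 V.
Saturation requires V_DS ≥ V_GS − V_t = 0.719 V; 8.32 ≥ 0.719 ✓.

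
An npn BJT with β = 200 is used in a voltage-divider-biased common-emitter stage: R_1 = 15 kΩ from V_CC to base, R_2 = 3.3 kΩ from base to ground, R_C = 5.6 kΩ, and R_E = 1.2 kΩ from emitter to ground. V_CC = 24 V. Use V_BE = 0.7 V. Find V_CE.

Thevenize the base divider: V_Th = V_CC·R_2/(R_1+R_2) = 24×3.3/18.3 = 4.33 V, R_Th = R_1‖R_2 = 2.7 kΩ.
Base-emitter loop: V_Th = I_B·R_Th + V_BE + (β+1)I_B·R_E, so I_B = (4.33 − 0.7) / (2.7 + 201×1.2) = 0.0149 mA.
I_C = β·I_B = 200×0.0149 = 2.97 mA, and I_E = (β+1)I_B = 2.99 mA.
V_CE = V_CC − I_C·R_C − I_E·R_E = 24 − 2.97×5.6 − 2.99×1.2 = 3.75 V.
V_CE = 3.75 V > 0.2 V confirms active-region operation.

V_CE ≈ 3.8 V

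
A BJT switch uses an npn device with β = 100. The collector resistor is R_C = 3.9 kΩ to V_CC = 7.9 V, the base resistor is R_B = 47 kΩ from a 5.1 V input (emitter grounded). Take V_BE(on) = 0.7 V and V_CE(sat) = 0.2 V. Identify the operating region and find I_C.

saturation; I_C ≈ 2 mA

Assume active: I_B = (5.1 − 0.7)/47 = 0.0936 mA, giving I_C = β·I_B = 9.36 mA.
But then V_CE = 7.9 − 9.36×3.9 = -28.6 V < V_CE(sat) = 0.2 V — impossible in the active region.
So the transistor is saturated. With V_CE = 0.2 V, I_C = (V_CC − 0.2)/R_C = 7.7/3.9 = 1.97 mA.
Check: β·I_B = 9.36 mA > I_C = 1.97 mA, confirming saturation.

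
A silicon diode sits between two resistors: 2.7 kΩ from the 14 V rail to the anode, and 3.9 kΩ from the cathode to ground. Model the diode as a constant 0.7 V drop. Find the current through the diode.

I ≈ 2 mA

The two resistors are in series with the diode, so KVL gives 14 = I·2.7 + 0.7 + I·3.9.
I = (14 − 0.7) / (2.7 + 3.9) kΩ = 13.3 / 6.6 = 2.02 mA.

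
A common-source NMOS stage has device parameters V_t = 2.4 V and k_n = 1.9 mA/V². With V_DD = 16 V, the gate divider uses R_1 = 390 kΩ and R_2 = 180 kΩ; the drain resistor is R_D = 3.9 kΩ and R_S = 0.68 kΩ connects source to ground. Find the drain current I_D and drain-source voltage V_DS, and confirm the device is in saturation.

I_D ≈ 1.8 mA, V_DS ≈ 7.5 V

V_G = V_DD·R_2/(R_1+R_2) = 16×180/570 = 5.05 V.
Assume saturation: I_D = (k_n/2)(V_GS − V_t)² with V_GS = V_G − I_D·R_S = 5.05 − 0.68·I_D.
Substituting gives 0.439·I_D² − 4.43·I_D + 6.68 = 0, with roots I_D = 1.85 or 8.23 mA.
The root I_D = 8.23 mA gives V_GS = -0.543 V ≤ V_t, so take I_D = 1.85 mA.
Then V_GS = 3.8 V and V_DS = V_DD − I_D(R_D+R_S) = 16 − 1.85×4.58 = 7.53 V.
Saturation requires V_DS ≥ V_GS − V_t = 1.4 V; 7.53 ≥ 1.4 ✓.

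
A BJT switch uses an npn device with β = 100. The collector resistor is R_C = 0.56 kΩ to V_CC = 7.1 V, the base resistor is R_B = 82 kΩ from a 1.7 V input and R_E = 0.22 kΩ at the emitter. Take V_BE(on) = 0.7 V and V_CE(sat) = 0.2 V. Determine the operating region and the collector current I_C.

Assume active. Base-emitter loop: I_B = (V_BB − V_BE)/(R_B + (β+1)R_E) = (1.7 − 0.7)/(82 + 101×0.22) = 0.0096 mA.
I_C = β·I_B = 100×0.0096 = 0.96 mA.
V_CE = V_CC − I_C·R_C − I_E·R_E = 7.1 − 0.96×0.56 − 0.969×0.22 = 6.35 V > V_CE(sat), so the active-region assumption holds.

active; I_C ≈ 0.96 mA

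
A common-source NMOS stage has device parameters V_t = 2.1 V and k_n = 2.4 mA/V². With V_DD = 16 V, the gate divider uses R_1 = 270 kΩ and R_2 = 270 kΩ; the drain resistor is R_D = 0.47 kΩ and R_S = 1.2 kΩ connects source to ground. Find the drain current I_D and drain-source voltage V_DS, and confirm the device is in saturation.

I_D ≈ 3.5 mA, V_DS ≈ 10 V

V_G = V_DD·R_2/(R_1+R_2) = 16×270/540 = 8 V.
Assume saturation: I_D = (k_n/2)(V_GS − V_t)² with V_GS = V_G − I_D·R_S = 8 − 1.2·I_D.
Substituting gives 1.73·I_D² − 18·I_D + 41.8 = 0, with roots I_D = 3.49 or 6.92 mA.
The root I_D = 6.92 mA gives V_GS = -0.301 V ≤ V_t, so take I_D = 3.49 mA.
Then V_GS = 3.81 V and V_DS = V_DD − I_D(R_D+R_S) = 16 − 3.49×1.67 = 10.2 V.
Saturation requires V_DS ≥ V_GS − V_t = 1.71 V; 10.2 ≥ 1.71 ✓.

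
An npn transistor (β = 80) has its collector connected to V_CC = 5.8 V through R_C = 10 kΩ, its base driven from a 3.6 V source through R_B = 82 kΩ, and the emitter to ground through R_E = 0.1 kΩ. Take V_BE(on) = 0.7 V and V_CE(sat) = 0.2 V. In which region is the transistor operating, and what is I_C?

Assume active: I_B = (3.6 − 0.7)/(82 + 81×0.1) = 0.0322 mA, I_C = β·I_B = 2.57 mA.
Then V_CE = 5.8 − 2.57×10 − 2.61×0.1 = -20.2 V < 0.2 V — the active assumption fails.
Re-solve with V_CE = 0.2 V. KCL at the emitter: V_E/R_E = (V_BB−0.7−V_E)/R_B + (V_CC−0.2−V_E)/R_C, giving V_E = 0.0589 V.
I_C = (V_CC − 0.2 − V_E)/R_C = (5.6 − 0.0589)/10 = 0.554 mA.
Check: I_B = (2.9 − 0.0589)/82 = 0.0346 mA, and β·I_B = 2.77 mA > I_C, confirming saturation.

saturation; I_C ≈ 0.55 mA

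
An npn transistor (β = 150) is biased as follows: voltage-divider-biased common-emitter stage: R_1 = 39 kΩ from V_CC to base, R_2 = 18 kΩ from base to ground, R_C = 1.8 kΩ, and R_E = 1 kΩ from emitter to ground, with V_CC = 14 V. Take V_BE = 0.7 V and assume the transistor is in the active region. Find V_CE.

V_CE ≈ 4.4 V

Thevenize the base divider: V_Th = V_CC·R_2/(R_1+R_2) = 14×18/57 = 4.42 V, R_Th = R_1‖R_2 = 12.3 kΩ.
Base-emitter loop: V_Th = I_B·R_Th + V_BE + (β+1)I_B·R_E, so I_B = (4.42 − 0.7) / (12.3 + 151×1) = 0.0228 mA.
I_C = β·I_B = 150×0.0228 = 3.42 mA, and I_E = (β+1)I_B = 3.44 mA.
V_CE = V_CC − I_C·R_C − I_E·R_E = 14 − 3.42×1.8 − 3.44×1 = 4.41 V.
V_CE = 4.41 V > 0.2 V confirms active-region operation.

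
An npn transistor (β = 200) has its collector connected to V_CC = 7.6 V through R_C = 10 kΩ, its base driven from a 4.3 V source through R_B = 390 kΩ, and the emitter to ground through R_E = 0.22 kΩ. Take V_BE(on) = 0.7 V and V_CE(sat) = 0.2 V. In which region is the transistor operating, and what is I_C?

saturation; I_C ≈ 0.72 mA

Assume active: I_B = (4.3 − 0.7)/(390 + 201×0.22) = 0.00829 mA, I_C = β·I_B = 1.66 mA.
Then V_CE = 7.6 − 1.66×10 − 1.67×0.22 = -9.35 V < 0.2 V — the active assumption fails.
Re-solve with V_CE = 0.2 V. KCL at the emitter: V_E/R_E = (V_BB−0.7−V_E)/R_B + (V_CC−0.2−V_E)/R_C, giving V_E = 0.161 V.
I_C = (V_CC − 0.2 − V_E)/R_C = (7.4 − 0.161)/10 = 0.724 mA.
Check: I_B = (3.6 − 0.161)/390 = 0.00882 mA, and β·I_B = 1.76 mA > I_C, confirming saturation.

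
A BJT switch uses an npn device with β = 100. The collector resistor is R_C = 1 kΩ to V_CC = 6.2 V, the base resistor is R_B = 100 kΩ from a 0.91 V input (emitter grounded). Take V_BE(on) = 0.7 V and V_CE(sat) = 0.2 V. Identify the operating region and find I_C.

active; I_C ≈ 0.21 mA

Assume active. Base-emitter loop: I_B = (V_BB − V_BE)/R_B = (0.91 − 0.7)/100 = 0.0021 mA.
I_C = β·I_B = 100×0.0021 = 0.21 mA.
V_CE = V_CC − I_C·R_C = 6.2 − 0.21×1 = 5.99 V > V_CE(sat), so the active-region assumption holds.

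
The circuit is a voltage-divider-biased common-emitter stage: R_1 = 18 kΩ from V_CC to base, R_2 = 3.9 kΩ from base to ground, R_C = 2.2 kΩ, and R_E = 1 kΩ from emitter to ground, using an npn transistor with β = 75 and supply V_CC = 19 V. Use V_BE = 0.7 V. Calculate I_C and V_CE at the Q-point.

I_C ≈ 2.5 mA, V_CE ≈ 11 V

Thevenize the base divider: V_Th = V_CC·R_2/(R_1+R_2) = 19×3.9/21.9 = 3.38 V, R_Th = R_1‖R_2 = 3.21 kΩ.
Base-emitter loop: V_Th = I_B·R_Th + V_BE + (β+1)I_B·R_E, so I_B = (3.38 − 0.7) / (3.21 + 76×1) = 0.0339 mA.
I_C = β·I_B = 75×0.0339 = 2.54 mA, and I_E = (β+1)I_B = 2.57 mA.
V_CE = V_CC − I_C·R_C − I_E·R_E = 19 − 2.54×2.2 − 2.57×1 = 10.8 V.
V_CE = 10.8 V > 0.2 V confirms active-region operation.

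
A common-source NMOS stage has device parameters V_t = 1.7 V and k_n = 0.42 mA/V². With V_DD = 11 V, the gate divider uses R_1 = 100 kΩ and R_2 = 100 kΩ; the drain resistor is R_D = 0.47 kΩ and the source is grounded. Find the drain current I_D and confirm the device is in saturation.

V_G = V_DD·R_2/(R_1+R_2) = 11×100/200 = 5.5 V. With the source grounded, V_GS = V_G = 5.5 V.
Assume saturation: I_D = (k_n/2)(V_GS − V_t)² = (0.42/2)×(5.5 − 1.7)² = 0.21×3.8² = 3.03 mA.
V_DS = V_DD − I_D·R_D = 11 − 3.03×0.47 = 9.57 V.
Saturation requires V_DS ≥ V_GS − V_t = 3.8 V; 9.57 ≥ 3.8 ✓.

I_D ≈ 3 mA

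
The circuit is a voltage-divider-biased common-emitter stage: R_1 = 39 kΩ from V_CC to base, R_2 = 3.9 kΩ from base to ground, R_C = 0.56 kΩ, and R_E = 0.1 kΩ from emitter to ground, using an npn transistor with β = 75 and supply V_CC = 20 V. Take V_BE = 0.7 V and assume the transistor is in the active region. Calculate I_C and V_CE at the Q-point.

Thevenize the base divider: V_Th = V_CC·R_2/(R_1+R_2) = 20×3.9/42.9 = 1.82 V, R_Th = R_1‖R_2 = 3.55 kΩ.
Base-emitter loop: V_Th = I_B·R_Th + V_BE + (β+1)I_B·R_E, so I_B = (1.82 − 0.7) / (3.55 + 76×0.1) = 0.1 mA.
I_C = β·I_B = 75×0.1 = 7.52 mA, and I_E = (β+1)I_B = 7.62 mA.
V_CE = V_CC − I_C·R_C − I_E·R_E = 20 − 7.52×0.56 − 7.62×0.1 = 15 V.
V_CE = 15 V > 0.2 V confirms active-region operation.

I_C ≈ 7.5 mA, V_CE ≈ 15 V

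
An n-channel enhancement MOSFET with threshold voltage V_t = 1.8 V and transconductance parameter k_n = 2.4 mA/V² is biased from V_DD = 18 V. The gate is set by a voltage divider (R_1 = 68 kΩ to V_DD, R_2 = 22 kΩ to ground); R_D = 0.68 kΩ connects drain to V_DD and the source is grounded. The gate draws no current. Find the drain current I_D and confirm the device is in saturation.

I_D ≈ 8.1 mA

V_G = V_DD·R_2/(R_1+R_2) = 18×22/90 = 4.4 V. With the source grounded, V_GS = V_G = 4.4 V.
Assume saturation: I_D = (k_n/2)(V_GS − V_t)² = (2.4/2)×(4.4 − 1.8)² = 1.2×2.6² = 8.11 mA.
V_DS = V_DD − I_D·R_D = 18 − 8.11×0.68 = 12.5 V.
Saturation requires V_DS ≥ V_GS − V_t = 2.6 V; 12.5 ≥ 2.6 ✓.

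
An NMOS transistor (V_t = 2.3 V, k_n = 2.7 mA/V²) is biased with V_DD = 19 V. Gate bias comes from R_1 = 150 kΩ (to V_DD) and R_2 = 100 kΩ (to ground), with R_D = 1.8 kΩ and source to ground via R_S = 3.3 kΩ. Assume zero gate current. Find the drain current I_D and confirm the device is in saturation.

V_G = V_DD·R_2/(R_1+R_2) = 19×100/250 = 7.6 V.
Assume saturation: I_D = (k_n/2)(V_GS − V_t)² with V_GS = V_G − I_D·R_S = 7.6 − 3.3·I_D.
Substituting gives 14.7·I_D² − 48.2·I_D + 37.9 = 0, with roots I_D = 1.31 or 1.97 mA.
The root I_D = 1.97 mA gives V_GS = 1.09 V ≤ V_t, so take I_D = 1.31 mA.
Then V_GS = 3.28 V and V_DS = V_DD − I_D(R_D+R_S) = 19 − 1.31×5.1 = 12.3 V.
Saturation requires V_DS ≥ V_GS − V_t = 0.984 V; 12.3 ≥ 0.984 ✓.

I_D ≈ 1.3 mA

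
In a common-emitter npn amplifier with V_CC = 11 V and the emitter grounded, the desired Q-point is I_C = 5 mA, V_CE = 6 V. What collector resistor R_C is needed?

R_C ≈ 1 kΩ

Collector loop: V_CC = I_C·R_C + V_CE.
R_C = (V_CC − V_CE)/I_C = (11 − 6)/5 = 1 kΩ.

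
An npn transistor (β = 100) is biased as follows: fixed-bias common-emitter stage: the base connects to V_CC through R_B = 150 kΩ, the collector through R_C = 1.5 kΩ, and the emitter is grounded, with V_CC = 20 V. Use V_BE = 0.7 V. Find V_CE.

V_CE ≈ 0.7 V

Base loop: V_CC = I_B·R_B + V_BE, so I_B = (20 − 0.7)/150 kΩ = 0.129 mA.
In the active region I_C = β·I_B = 100 × 0.129 = 12.9 mA.
Collector loop: V_CE = V_CC − I_C·R_C = 20 − 12.9×1.5 = 0.7 V.
Since V_CE = 0.7 V > V_CE(sat) ≈ 0.2 V, the transistor is in the active region as assumed.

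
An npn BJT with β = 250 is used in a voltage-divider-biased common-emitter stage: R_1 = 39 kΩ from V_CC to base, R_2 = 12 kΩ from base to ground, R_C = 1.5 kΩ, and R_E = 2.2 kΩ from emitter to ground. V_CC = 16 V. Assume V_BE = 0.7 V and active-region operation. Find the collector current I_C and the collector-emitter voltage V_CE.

I_C ≈ 1.4 mA, V_CE ≈ 11 V

Thevenize the base divider: V_Th = V_CC·R_2/(R_1+R_2) = 16×12/51 = 3.76 V, R_Th = R_1‖R_2 = 9.18 kΩ.
Base-emitter loop: V_Th = I_B·R_Th + V_BE + (β+1)I_B·R_E, so I_B = (3.76 − 0.7) / (9.18 + 251×2.2) = 0.00546 mA.
I_C = β·I_B = 250×0.00546 = 1.36 mA, and I_E = (β+1)I_B = 1.37 mA.
V_CE = V_CC − I_C·R_C − I_E·R_E = 16 − 1.36×1.5 − 1.37×2.2 = 10.9 V.
V_CE = 10.9 V > 0.2 V confirms active-region operation.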